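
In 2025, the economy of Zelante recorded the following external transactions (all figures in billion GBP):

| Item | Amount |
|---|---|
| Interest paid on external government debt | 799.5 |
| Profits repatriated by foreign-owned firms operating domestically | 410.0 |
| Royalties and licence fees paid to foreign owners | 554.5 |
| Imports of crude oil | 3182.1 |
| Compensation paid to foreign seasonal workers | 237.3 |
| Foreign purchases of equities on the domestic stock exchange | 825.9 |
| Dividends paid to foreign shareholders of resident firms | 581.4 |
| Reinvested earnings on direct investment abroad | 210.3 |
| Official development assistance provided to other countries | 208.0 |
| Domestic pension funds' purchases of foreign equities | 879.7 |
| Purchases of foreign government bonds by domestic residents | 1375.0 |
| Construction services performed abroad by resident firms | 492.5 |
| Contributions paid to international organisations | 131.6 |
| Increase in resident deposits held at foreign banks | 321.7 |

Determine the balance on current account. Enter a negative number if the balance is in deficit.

Goods: -3182.1
Services: 492.5 - 554.5 = -62.0
Primary income: -581.4 - 237.3 - 799.5 + 210.3 - 410.0 = -1817.9
Secondary income: -208.0 - 131.6 = -339.6
Current account = (-3182.1) + (-62.0) + (-1817.9) + (-339.6) = -5401.6
(Excluded from the current account — financial account: foreign purchases of equities on the domestic stock exchange 825.9, domestic pension funds' purchases of foreign equities 879.7, purchases of foreign government bonds by domestic residents 1375.0, increase in resident deposits held at foreign banks 321.7.)

-5401.6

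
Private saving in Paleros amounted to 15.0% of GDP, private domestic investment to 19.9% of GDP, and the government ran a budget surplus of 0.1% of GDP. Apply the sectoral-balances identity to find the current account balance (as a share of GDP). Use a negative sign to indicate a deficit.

By the sectoral-balances identity, CA = (S_private - I) + (T - G).
Private balance = 15.0 - 19.9 = -4.9
Government balance (T - G) = 0.1
CA = -4.9 + 0.1 = -4.8

-4.8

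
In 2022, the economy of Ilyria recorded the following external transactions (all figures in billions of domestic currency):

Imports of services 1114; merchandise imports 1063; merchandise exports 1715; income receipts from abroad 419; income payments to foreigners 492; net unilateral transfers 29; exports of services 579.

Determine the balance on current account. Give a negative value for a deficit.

73

Goods balance = 1715 - 1063 = 652
Services balance = 579 - 1114 = -535
Trade balance (goods + services) = 652 + (-535) = 117
Net primary income = 419 - 492 = -73
Net secondary income = 29
Current account = 117 + (-73) + 29 = 73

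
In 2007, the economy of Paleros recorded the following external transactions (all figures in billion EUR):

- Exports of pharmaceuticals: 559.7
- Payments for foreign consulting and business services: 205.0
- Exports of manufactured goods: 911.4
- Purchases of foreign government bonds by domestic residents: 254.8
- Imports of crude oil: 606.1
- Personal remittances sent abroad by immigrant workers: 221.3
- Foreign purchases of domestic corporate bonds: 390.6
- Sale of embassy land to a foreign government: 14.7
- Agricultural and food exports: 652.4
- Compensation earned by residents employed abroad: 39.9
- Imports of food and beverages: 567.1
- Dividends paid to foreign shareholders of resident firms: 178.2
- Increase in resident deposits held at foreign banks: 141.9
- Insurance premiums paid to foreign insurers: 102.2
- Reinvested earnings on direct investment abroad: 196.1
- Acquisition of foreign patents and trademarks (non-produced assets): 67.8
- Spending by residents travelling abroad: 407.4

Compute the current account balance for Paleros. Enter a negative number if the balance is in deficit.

Goods: -567.1 - 606.1 + 652.4 + 911.4 + 559.7 = 950.3
Services: -102.2 - 205.0 - 407.4 = -714.6
Primary income: 196.1 - 178.2 + 39.9 = 57.8
Secondary income: -221.3
Current account = 950.3 + (-714.6) + 57.8 + (-221.3) = 72.2
(Excluded from the current account — financial account: purchases of foreign government bonds by domestic residents 254.8, foreign purchases of domestic corporate bonds 390.6, increase in resident deposits held at foreign banks 141.9; capital account: sale of embassy land to a foreign government 14.7, acquisition of foreign patents and trademarks (non-produced assets) 67.8.)

72.2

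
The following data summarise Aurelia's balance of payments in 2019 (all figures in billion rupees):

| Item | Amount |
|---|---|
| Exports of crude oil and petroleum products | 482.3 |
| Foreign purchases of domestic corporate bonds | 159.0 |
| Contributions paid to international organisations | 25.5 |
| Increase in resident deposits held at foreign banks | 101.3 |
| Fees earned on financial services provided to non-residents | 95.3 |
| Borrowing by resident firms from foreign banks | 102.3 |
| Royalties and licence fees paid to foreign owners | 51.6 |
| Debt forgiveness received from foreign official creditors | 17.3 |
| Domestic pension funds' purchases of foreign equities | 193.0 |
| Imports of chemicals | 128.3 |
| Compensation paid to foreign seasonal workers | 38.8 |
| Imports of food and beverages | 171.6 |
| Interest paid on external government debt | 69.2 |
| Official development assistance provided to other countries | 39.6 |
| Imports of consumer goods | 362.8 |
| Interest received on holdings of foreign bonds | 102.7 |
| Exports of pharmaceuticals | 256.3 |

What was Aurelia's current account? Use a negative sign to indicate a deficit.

Goods: -362.8 + 256.3 - 128.3 + 482.3 - 171.6 = 75.9
Services: -51.6 + 95.3 = 43.7
Primary income: -69.2 + 102.7 - 38.8 = -5.3
Secondary income: -39.6 - 25.5 = -65.1
Current account = 75.9 + 43.7 + (-5.3) + (-65.1) = 49.2
(Excluded from the current account — financial account: foreign purchases of domestic corporate bonds 159.0, increase in resident deposits held at foreign banks 101.3, borrowing by resident firms from foreign banks 102.3, domestic pension funds' purchases of foreign equities 193.0; capital account: debt forgiveness received from foreign official creditors 17.3.)

49.2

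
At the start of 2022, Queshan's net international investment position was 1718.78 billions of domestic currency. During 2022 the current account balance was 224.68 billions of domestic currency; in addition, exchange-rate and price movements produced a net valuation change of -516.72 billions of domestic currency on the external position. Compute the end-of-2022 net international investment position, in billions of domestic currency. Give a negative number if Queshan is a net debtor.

Change in NIIP = current account + net valuation change = 224.68 + (-516.72) = -292.04
End-of-year NIIP = 1718.78 + (-292.04) = 1426.74

1426.74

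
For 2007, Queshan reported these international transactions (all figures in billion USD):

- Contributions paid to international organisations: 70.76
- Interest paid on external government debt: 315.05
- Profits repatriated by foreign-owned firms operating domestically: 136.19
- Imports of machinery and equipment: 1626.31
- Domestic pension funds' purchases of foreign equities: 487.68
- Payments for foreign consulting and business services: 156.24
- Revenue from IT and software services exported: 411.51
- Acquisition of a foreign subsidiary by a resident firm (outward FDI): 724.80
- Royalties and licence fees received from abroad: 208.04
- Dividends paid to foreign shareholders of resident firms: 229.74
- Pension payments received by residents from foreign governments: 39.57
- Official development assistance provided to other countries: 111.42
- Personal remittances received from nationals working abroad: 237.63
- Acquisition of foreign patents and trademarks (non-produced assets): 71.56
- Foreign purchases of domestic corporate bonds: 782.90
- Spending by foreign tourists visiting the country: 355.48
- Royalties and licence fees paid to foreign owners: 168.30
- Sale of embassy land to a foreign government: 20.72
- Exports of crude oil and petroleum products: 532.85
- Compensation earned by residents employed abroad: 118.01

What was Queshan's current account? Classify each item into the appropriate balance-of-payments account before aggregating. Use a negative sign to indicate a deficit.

Goods: 532.85 - 1626.31 = -1093.46
Services: 355.48 - 168.30 + 411.51 - 156.24 + 208.04 = 650.49
Primary income: -315.05 - 229.74 - 136.19 + 118.01 = -562.97
Secondary income: 39.57 - 111.42 + 237.63 - 70.76 = 95.02
Current account = (-1093.46) + 650.49 + (-562.97) + 95.02 = -910.92
(Excluded from the current account — financial account: domestic pension funds' purchases of foreign equities 487.68, acquisition of a foreign subsidiary by a resident firm (outward FDI) 724.80, foreign purchases of domestic corporate bonds 782.90; capital account: acquisition of foreign patents and trademarks (non-produced assets) 71.56, sale of embassy land to a foreign government 20.72.)

-910.92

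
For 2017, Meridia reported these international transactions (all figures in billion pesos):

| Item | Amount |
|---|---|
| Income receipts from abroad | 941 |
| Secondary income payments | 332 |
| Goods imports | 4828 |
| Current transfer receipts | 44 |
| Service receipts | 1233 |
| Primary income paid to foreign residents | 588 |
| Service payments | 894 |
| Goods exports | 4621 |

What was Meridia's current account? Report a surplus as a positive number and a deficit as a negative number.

Goods balance = 4621 - 4828 = -207
Services balance = 1233 - 894 = 339
Trade balance (goods + services) = -207 + 339 = 132
Net primary income = 941 - 588 = 353
Net secondary income = 44 - 332 = -288
Current account = 132 + 353 + (-288) = 197

197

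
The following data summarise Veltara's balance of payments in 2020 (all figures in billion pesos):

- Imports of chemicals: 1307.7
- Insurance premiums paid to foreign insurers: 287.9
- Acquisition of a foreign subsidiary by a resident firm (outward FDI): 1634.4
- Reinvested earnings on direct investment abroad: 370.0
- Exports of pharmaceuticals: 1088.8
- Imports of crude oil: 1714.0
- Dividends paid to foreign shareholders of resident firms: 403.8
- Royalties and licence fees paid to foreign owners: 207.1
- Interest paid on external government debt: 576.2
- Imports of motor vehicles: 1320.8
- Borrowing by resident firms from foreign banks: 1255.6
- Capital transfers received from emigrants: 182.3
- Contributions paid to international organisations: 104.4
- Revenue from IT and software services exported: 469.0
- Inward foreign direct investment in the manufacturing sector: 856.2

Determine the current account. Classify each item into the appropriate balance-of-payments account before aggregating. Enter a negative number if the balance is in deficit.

Goods: 1088.8 - 1307.7 - 1320.8 - 1714.0 = -3253.7
Services: 469.0 - 207.1 - 287.9 = -26.0
Primary income: -403.8 + 370.0 - 576.2 = -610.0
Secondary income: -104.4
Current account = (-3253.7) + (-26.0) + (-610.0) + (-104.4) = -3994.1
(Excluded from the current account — financial account: acquisition of a foreign subsidiary by a resident firm (outward FDI) 1634.4, borrowing by resident firms from foreign banks 1255.6, inward foreign direct investment in the manufacturing sector 856.2; capital account: capital transfers received from emigrants 182.3.)

-3994.1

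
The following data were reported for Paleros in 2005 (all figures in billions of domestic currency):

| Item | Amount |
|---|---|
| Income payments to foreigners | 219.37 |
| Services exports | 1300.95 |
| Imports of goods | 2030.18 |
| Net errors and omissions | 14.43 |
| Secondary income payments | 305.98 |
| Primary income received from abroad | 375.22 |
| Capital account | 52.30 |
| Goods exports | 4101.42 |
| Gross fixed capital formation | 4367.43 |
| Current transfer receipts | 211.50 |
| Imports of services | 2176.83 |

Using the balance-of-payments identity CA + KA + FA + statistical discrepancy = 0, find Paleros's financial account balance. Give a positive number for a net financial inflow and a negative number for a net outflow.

-1323.46

Goods balance = 4101.42 - 2030.18 = 2071.24
Services balance = 1300.95 - 2176.83 = -875.88
Trade balance (goods + services) = 2071.24 + (-875.88) = 1195.36
Net primary income = 375.22 - 219.37 = 155.85
Net secondary income = 211.50 - 305.98 = -94.48
Current account = 1195.36 + 155.85 + (-94.48) = 1256.73
Financial account = -(1256.73 + 52.30 + 14.43) = -1323.46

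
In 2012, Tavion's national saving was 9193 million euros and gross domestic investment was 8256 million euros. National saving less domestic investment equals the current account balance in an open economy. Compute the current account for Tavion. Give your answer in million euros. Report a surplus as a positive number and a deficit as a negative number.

937

CA = S - I = 9193 - 8256 = 937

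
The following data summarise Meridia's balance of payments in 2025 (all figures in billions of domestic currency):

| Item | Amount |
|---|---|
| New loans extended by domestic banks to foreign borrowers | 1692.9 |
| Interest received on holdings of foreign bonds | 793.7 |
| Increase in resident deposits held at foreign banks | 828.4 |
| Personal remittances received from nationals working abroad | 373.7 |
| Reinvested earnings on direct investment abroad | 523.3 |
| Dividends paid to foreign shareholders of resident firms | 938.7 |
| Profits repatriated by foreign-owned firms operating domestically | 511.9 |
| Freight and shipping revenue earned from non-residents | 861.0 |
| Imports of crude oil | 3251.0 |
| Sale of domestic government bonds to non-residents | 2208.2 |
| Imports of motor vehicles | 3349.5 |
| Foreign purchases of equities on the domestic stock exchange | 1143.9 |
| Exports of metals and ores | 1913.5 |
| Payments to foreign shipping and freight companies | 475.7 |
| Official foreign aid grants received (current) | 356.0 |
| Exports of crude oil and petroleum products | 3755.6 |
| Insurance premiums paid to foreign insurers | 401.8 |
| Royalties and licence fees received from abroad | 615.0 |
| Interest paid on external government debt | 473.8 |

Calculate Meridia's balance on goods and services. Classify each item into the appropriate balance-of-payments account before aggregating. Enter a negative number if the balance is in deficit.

-332.9

Goods: 3755.6 - 3251.0 + 1913.5 - 3349.5 = -931.4
Services: 861.0 - 401.8 - 475.7 + 615.0 = 598.5
Trade balance = -931.4 + 598.5 = -332.9
(Excluded from the trade balance — financial account: new loans extended by domestic banks to foreign borrowers 1692.9, increase in resident deposits held at foreign banks 828.4, sale of domestic government bonds to non-residents 2208.2, foreign purchases of equities on the domestic stock exchange 1143.9; primary income: interest received on holdings of foreign bonds 793.7, reinvested earnings on direct investment abroad 523.3, dividends paid to foreign shareholders of resident firms 938.7, profits repatriated by foreign-owned firms operating domestically 511.9, interest paid on external government debt 473.8; secondary income: personal remittances received from nationals working abroad 373.7, official foreign aid grants received (current) 356.0.)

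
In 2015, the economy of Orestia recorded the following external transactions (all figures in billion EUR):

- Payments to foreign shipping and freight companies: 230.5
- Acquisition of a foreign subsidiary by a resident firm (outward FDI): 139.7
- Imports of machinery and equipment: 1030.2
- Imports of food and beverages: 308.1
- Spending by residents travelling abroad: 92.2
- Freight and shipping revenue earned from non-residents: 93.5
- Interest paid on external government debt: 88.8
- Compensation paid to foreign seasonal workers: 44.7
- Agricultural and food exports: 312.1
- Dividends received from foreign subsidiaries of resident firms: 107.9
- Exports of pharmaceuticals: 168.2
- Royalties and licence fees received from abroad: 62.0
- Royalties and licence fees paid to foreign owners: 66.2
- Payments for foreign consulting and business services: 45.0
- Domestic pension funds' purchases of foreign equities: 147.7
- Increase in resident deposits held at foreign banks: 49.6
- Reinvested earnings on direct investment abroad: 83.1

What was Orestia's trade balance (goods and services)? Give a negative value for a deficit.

Goods: 168.2 - 1030.2 + 312.1 - 308.1 = -858.0
Services: -66.2 - 45.0 - 92.2 + 62.0 + 93.5 - 230.5 = -278.4
Trade balance = -858.0 + (-278.4) = -1136.4
(Excluded from the trade balance — financial account: acquisition of a foreign subsidiary by a resident firm (outward FDI) 139.7, domestic pension funds' purchases of foreign equities 147.7, increase in resident deposits held at foreign banks 49.6; primary income: interest paid on external government debt 88.8, compensation paid to foreign seasonal workers 44.7, dividends received from foreign subsidiaries of resident firms 107.9, reinvested earnings on direct investment abroad 83.1.)

-1136.4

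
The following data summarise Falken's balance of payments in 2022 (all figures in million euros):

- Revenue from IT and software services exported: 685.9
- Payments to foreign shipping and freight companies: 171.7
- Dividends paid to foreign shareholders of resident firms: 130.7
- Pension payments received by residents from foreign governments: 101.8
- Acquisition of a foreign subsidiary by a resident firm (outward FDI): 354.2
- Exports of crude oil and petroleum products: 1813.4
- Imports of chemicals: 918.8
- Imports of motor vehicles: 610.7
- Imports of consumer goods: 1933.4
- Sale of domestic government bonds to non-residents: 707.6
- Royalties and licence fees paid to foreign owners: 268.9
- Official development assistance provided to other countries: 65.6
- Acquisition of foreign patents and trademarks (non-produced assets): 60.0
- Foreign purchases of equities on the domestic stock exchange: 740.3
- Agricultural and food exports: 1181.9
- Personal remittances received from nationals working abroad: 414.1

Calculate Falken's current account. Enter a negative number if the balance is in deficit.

Goods: 1181.9 - 1933.4 - 918.8 - 610.7 + 1813.4 = -467.6
Services: 685.9 - 268.9 - 171.7 = 245.3
Primary income: -130.7
Secondary income: 101.8 + 414.1 - 65.6 = 450.3
Current account = (-467.6) + 245.3 + (-130.7) + 450.3 = 97.3
(Excluded from the current account — financial account: acquisition of a foreign subsidiary by a resident firm (outward FDI) 354.2, sale of domestic government bonds to non-residents 707.6, foreign purchases of equities on the domestic stock exchange 740.3; capital account: acquisition of foreign patents and trademarks (non-produced assets) 60.0.)

97.3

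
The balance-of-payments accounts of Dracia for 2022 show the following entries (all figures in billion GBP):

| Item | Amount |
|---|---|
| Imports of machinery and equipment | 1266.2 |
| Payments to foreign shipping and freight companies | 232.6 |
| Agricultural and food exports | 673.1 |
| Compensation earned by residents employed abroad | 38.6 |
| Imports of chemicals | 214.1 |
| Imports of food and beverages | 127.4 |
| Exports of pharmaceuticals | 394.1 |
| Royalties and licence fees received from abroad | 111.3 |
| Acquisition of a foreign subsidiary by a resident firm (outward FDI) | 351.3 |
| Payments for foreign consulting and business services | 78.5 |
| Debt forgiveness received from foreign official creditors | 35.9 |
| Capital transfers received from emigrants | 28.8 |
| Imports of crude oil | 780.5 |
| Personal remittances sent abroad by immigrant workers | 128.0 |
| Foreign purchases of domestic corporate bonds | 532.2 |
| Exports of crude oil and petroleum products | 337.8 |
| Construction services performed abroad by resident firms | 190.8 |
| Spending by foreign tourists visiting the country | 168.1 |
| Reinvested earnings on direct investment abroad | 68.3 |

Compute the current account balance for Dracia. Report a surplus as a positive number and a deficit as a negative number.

-845.2

Goods: 337.8 + 394.1 - 214.1 - 127.4 - 1266.2 + 673.1 - 780.5 = -983.2
Services: 190.8 - 78.5 + 111.3 - 232.6 + 168.1 = 159.1
Primary income: 38.6 + 68.3 = 106.9
Secondary income: -128.0
Current account = (-983.2) + 159.1 + 106.9 + (-128.0) = -845.2
(Excluded from the current account — financial account: acquisition of a foreign subsidiary by a resident firm (outward FDI) 351.3, foreign purchases of domestic corporate bonds 532.2; capital account: debt forgiveness received from foreign official creditors 35.9, capital transfers received from emigrants 28.8.)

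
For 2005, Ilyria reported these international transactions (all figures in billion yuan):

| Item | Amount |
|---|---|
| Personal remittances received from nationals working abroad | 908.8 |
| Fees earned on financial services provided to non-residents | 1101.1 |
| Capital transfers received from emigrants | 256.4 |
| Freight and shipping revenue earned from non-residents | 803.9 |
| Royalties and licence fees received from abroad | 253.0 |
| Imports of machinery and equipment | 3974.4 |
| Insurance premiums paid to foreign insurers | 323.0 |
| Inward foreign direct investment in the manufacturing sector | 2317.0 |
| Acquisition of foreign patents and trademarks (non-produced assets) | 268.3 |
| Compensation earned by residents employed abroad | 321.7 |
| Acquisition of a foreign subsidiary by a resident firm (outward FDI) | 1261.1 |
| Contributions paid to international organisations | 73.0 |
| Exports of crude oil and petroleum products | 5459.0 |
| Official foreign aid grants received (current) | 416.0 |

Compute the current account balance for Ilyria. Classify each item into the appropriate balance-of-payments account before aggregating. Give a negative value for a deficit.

Goods: -3974.4 + 5459.0 = 1484.6
Services: 1101.1 + 803.9 - 323.0 + 253.0 = 1835.0
Primary income: 321.7
Secondary income: -73.0 + 908.8 + 416.0 = 1251.8
Current account = 1484.6 + 1835.0 + 321.7 + 1251.8 = 4893.1
(Excluded from the current account — capital account: capital transfers received from emigrants 256.4, acquisition of foreign patents and trademarks (non-produced assets) 268.3; financial account: inward foreign direct investment in the manufacturing sector 2317.0, acquisition of a foreign subsidiary by a resident firm (outward FDI) 1261.1.)

4893.1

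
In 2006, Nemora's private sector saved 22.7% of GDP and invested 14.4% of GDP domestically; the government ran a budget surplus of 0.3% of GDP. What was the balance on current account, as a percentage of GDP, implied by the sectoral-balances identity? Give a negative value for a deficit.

By the sectoral-balances identity, CA = (S_private - I) + (T - G).
Private balance = 22.7 - 14.4 = 8.3
Government balance (T - G) = 0.3
CA = 8.3 + 0.3 = 8.6

8.6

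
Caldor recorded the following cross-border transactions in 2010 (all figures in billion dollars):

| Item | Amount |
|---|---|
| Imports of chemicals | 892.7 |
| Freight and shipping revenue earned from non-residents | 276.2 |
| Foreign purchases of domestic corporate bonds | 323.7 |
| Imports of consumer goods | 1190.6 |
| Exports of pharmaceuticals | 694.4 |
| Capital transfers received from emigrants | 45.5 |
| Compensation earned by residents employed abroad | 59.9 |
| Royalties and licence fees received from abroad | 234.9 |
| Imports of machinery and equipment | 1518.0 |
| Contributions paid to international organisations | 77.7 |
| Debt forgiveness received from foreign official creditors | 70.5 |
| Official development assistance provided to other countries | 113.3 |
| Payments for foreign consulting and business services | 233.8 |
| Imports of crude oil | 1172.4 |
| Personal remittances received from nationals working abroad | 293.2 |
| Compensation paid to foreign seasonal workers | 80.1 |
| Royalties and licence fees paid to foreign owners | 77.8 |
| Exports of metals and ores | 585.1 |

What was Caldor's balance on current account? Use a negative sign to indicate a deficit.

Goods: -1172.4 - 1190.6 + 585.1 - 1518.0 + 694.4 - 892.7 = -3494.2
Services: 276.2 + 234.9 - 77.8 - 233.8 = 199.5
Primary income: 59.9 - 80.1 = -20.2
Secondary income: -113.3 - 77.7 + 293.2 = 102.2
Current account = (-3494.2) + 199.5 + (-20.2) + 102.2 = -3212.7
(Excluded from the current account — financial account: foreign purchases of domestic corporate bonds 323.7; capital account: capital transfers received from emigrants 45.5, debt forgiveness received from foreign official creditors 70.5.)

-3212.7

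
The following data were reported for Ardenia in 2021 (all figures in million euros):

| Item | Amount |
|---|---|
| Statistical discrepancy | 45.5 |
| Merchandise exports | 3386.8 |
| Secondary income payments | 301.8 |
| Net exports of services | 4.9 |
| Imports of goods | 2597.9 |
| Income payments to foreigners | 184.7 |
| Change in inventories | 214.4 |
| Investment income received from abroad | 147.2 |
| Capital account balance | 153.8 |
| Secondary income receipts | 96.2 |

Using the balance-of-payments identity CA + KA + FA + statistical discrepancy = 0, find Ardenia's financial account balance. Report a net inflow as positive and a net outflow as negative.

-750.0

Goods balance = 3386.8 - 2597.9 = 788.9
Services balance = 4.9
Trade balance (goods + services) = 788.9 + 4.9 = 793.8
Net primary income = 147.2 - 184.7 = -37.5
Net secondary income = 96.2 - 301.8 = -205.6
Current account = 793.8 + (-37.5) + (-205.6) = 550.7
Financial account = -(550.7 + 153.8 + 45.5) = -750.0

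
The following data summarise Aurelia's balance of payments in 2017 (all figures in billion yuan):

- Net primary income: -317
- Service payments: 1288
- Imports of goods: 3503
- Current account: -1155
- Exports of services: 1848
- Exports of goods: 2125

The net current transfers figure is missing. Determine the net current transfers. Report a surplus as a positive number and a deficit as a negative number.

Current account = goods balance + services balance + net primary income + net secondary income
Sum of the known components = -1135
Net current transfers = CA - (known components) = -1155 - (-1135) = -20

-20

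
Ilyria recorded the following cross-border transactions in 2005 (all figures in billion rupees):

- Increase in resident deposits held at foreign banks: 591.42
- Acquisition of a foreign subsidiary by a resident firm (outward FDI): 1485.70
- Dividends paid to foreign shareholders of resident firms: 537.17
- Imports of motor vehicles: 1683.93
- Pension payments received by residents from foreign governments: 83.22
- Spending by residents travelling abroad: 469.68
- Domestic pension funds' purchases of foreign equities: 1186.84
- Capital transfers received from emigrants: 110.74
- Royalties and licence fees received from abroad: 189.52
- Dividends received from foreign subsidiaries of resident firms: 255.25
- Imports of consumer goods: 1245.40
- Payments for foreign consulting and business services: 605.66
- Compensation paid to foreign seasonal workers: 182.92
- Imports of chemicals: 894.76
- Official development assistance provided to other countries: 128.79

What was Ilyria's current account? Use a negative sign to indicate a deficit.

-5220.32

Goods: -1683.93 - 894.76 - 1245.40 = -3824.09
Services: -605.66 + 189.52 - 469.68 = -885.82
Primary income: -182.92 - 537.17 + 255.25 = -464.84
Secondary income: 83.22 - 128.79 = -45.57
Current account = (-3824.09) + (-885.82) + (-464.84) + (-45.57) = -5220.32
(Excluded from the current account — financial account: increase in resident deposits held at foreign banks 591.42, acquisition of a foreign subsidiary by a resident firm (outward FDI) 1485.70, domestic pension funds' purchases of foreign equities 1186.84; capital account: capital transfers received from emigrants 110.74.)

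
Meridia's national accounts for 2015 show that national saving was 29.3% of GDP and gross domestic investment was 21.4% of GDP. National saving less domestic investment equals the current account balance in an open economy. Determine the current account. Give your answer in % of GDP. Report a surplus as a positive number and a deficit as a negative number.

S - I = CA (net lending to the rest of the world).
CA = S - I = 29.3 - 21.4 = 7.9

7.9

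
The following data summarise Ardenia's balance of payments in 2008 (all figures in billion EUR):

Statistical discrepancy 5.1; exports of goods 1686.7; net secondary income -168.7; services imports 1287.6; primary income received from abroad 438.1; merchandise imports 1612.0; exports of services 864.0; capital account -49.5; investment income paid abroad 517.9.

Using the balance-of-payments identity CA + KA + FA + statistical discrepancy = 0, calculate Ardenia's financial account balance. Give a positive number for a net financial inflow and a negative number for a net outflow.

641.8

Goods balance = 1686.7 - 1612.0 = 74.7
Services balance = 864.0 - 1287.6 = -423.6
Trade balance (goods + services) = 74.7 + (-423.6) = -348.9
Net primary income = 438.1 - 517.9 = -79.8
Net secondary income = -168.7
Current account = -348.9 + (-79.8) + (-168.7) = -597.4
Financial account = -(-597.4 + (-49.5) + 5.1) = 641.8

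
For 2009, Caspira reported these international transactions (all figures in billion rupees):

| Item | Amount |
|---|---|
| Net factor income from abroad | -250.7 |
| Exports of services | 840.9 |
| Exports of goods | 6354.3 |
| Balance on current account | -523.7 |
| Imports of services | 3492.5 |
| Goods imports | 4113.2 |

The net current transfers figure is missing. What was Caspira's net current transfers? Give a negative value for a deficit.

137.5

Current account = goods balance + services balance + net primary income + net secondary income
Sum of the known components = -661.2
Net current transfers = CA - (known components) = -523.7 - (-661.2) = 137.5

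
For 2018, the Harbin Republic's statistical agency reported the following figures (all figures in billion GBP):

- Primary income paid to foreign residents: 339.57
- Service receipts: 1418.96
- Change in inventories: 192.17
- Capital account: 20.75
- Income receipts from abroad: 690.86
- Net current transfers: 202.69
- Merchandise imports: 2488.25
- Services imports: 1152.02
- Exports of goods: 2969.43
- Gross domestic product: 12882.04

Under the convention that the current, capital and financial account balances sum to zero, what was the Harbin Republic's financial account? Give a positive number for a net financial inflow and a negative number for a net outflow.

-1322.85

Goods balance = 2969.43 - 2488.25 = 481.18
Services balance = 1418.96 - 1152.02 = 266.94
Trade balance (goods + services) = 481.18 + 266.94 = 748.12
Net primary income = 690.86 - 339.57 = 351.29
Net secondary income = 202.69
Current account = 748.12 + 351.29 + 202.69 = 1302.10
Financial account = -(1302.10 + 20.75) = -1322.85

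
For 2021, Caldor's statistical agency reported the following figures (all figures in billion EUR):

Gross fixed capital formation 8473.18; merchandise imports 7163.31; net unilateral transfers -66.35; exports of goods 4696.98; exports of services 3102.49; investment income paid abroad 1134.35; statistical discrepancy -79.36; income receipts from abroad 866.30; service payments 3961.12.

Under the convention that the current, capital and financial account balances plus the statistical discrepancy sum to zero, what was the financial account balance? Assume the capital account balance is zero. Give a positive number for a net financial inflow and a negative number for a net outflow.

Goods balance = 4696.98 - 7163.31 = -2466.33
Services balance = 3102.49 - 3961.12 = -858.63
Trade balance (goods + services) = -2466.33 + (-858.63) = -3324.96
Net primary income = 866.30 - 1134.35 = -268.05
Net secondary income = -66.35
Current account = -3324.96 + (-268.05) + (-66.35) = -3659.36
Financial account = -(-3659.36 + (-79.36)) = 3738.72

3738.72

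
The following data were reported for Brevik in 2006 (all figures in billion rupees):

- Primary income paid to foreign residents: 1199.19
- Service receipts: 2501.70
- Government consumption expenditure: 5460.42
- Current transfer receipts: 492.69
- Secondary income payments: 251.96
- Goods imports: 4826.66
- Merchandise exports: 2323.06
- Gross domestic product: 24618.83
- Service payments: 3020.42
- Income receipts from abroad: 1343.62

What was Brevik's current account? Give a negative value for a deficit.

Goods balance = 2323.06 - 4826.66 = -2503.60
Services balance = 2501.70 - 3020.42 = -518.72
Trade balance (goods + services) = -2503.60 + (-518.72) = -3022.32
Net primary income = 1343.62 - 1199.19 = 144.43
Net secondary income = 492.69 - 251.96 = 240.73
Current account = -3022.32 + 144.43 + 240.73 = -2637.16

-2637.16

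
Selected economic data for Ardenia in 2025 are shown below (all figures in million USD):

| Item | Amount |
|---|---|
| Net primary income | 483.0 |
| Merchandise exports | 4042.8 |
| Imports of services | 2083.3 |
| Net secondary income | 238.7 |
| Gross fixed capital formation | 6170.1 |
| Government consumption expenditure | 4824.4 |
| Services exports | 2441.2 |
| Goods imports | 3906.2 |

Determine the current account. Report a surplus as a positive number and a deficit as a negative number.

Goods balance = 4042.8 - 3906.2 = 136.6
Services balance = 2441.2 - 2083.3 = 357.9
Trade balance (goods + services) = 136.6 + 357.9 = 494.5
Net primary income = 483.0
Net secondary income = 238.7
Current account = 494.5 + 483.0 + 238.7 = 1216.2

1216.2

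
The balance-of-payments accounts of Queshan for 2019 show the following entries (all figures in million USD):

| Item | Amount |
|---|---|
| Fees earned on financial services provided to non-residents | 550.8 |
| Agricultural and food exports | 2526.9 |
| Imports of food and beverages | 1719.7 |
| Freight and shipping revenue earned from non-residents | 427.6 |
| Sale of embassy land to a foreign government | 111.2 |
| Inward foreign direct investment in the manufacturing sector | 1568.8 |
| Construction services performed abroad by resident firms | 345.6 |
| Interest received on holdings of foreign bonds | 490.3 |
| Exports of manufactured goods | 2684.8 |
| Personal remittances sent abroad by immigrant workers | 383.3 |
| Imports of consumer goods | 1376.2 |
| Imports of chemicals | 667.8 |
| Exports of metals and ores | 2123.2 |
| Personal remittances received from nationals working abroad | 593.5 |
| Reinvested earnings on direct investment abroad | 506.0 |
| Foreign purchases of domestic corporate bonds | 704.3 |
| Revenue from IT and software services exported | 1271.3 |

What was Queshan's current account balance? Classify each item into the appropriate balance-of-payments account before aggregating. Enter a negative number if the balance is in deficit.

Goods: -667.8 + 2684.8 - 1376.2 + 2526.9 - 1719.7 + 2123.2 = 3571.2
Services: 345.6 + 550.8 + 1271.3 + 427.6 = 2595.3
Primary income: 506.0 + 490.3 = 996.3
Secondary income: 593.5 - 383.3 = 210.2
Current account = 3571.2 + 2595.3 + 996.3 + 210.2 = 7373.0
(Excluded from the current account — capital account: sale of embassy land to a foreign government 111.2; financial account: inward foreign direct investment in the manufacturing sector 1568.8, foreign purchases of domestic corporate bonds 704.3.)

7373.0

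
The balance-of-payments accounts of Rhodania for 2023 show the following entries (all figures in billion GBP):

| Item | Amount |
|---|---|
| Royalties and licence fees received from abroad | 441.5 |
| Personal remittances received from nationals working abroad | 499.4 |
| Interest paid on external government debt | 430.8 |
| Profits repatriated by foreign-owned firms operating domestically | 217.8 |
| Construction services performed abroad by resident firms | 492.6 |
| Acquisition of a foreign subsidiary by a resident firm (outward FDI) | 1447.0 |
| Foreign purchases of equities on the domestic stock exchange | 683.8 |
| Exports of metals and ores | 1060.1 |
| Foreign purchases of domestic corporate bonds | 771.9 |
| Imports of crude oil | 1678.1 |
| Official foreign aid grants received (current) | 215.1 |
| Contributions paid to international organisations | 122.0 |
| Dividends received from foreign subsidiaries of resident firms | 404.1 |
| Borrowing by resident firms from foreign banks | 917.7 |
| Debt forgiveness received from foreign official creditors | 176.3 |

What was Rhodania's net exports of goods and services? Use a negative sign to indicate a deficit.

Goods: -1678.1 + 1060.1 = -618.0
Services: 441.5 + 492.6 = 934.1
Trade balance = -618.0 + 934.1 = 316.1
(Excluded from the trade balance — secondary income: personal remittances received from nationals working abroad 499.4, official foreign aid grants received (current) 215.1, contributions paid to international organisations 122.0; primary income: interest paid on external government debt 430.8, profits repatriated by foreign-owned firms operating domestically 217.8, dividends received from foreign subsidiaries of resident firms 404.1; financial account: acquisition of a foreign subsidiary by a resident firm (outward FDI) 1447.0, foreign purchases of equities on the domestic stock exchange 683.8, foreign purchases of domestic corporate bonds 771.9, borrowing by resident firms from foreign banks 917.7; capital account: debt forgiveness received from foreign official creditors 176.3.)

316.1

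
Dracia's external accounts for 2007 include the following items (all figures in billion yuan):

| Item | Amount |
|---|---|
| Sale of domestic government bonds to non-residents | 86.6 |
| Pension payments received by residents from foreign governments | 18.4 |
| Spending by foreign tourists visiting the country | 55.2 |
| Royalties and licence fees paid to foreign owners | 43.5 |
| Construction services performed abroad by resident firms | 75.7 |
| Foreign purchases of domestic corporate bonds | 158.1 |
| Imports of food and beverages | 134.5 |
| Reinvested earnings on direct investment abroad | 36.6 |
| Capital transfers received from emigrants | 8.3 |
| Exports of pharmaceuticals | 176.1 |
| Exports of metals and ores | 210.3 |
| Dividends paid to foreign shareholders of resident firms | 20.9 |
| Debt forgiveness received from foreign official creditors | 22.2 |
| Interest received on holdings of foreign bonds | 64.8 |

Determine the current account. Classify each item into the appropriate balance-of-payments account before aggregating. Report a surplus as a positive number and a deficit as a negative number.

438.2

Goods: -134.5 + 210.3 + 176.1 = 251.9
Services: 55.2 + 75.7 - 43.5 = 87.4
Primary income: 36.6 - 20.9 + 64.8 = 80.5
Secondary income: 18.4
Current account = 251.9 + 87.4 + 80.5 + 18.4 = 438.2
(Excluded from the current account — financial account: sale of domestic government bonds to non-residents 86.6, foreign purchases of domestic corporate bonds 158.1; capital account: capital transfers received from emigrants 8.3, debt forgiveness received from foreign official creditors 22.2.)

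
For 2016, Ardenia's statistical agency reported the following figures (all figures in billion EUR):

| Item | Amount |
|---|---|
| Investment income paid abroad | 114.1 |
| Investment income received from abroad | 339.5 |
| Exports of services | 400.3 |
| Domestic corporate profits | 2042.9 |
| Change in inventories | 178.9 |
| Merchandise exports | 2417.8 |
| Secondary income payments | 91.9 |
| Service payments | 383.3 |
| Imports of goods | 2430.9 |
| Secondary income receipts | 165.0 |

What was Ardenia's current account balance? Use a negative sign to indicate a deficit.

302.4

Goods balance = 2417.8 - 2430.9 = -13.1
Services balance = 400.3 - 383.3 = 17.0
Trade balance (goods + services) = -13.1 + 17.0 = 3.9
Net primary income = 339.5 - 114.1 = 225.4
Net secondary income = 165.0 - 91.9 = 73.1
Current account = 3.9 + 225.4 + 73.1 = 302.4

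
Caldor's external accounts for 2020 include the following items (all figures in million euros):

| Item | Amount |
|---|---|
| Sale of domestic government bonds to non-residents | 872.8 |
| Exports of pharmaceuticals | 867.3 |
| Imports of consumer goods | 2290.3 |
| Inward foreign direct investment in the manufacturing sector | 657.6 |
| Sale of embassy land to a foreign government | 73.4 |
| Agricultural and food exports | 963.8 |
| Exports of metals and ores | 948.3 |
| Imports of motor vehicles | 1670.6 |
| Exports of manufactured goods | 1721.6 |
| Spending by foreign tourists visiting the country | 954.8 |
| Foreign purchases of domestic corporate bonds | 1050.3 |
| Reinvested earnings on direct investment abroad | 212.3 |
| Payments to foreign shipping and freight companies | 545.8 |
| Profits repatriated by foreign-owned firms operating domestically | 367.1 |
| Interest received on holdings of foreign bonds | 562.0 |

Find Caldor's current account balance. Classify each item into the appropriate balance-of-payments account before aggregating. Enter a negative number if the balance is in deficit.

1356.3

Goods: 948.3 - 2290.3 + 867.3 + 963.8 - 1670.6 + 1721.6 = 540.1
Services: -545.8 + 954.8 = 409.0
Primary income: -367.1 + 562.0 + 212.3 = 407.2
Current account = 540.1 + 409.0 + 407.2 = 1356.3
(Excluded from the current account — financial account: sale of domestic government bonds to non-residents 872.8, inward foreign direct investment in the manufacturing sector 657.6, foreign purchases of domestic corporate bonds 1050.3; capital account: sale of embassy land to a foreign government 73.4.)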